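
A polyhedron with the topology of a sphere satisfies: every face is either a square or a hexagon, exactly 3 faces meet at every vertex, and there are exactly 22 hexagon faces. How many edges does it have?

Let x be the number of squares; then F = 22 + x.
Edge–face incidences: 2E = 6·22 + 4·x = 132 + 4x.
Every vertex has degree 3, so 3V = 2E.
Euler: V − E + F = 2 ⇒ (2E)/3 − E + (22 + x) = 2.
Multiply by 6: 2·(2E) − 3·(2E) + 6·(22 + x) = 12, i.e. 132 + 6x − (132 + 4x) = 12.
Collecting terms: 2x = 12, so x = 6.
Then 2E = 132 + 4·6 = 156, so E = 78, V = 2E/3 = 52, F = 22 + 6 = 28.

78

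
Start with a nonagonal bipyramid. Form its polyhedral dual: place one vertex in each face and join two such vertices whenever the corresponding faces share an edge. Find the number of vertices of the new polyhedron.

The base solid has V = 11, E = 27, F = 18.
The dual swaps V and F and preserves E: V′ = F = 18, E′ = E = 27, F′ = V = 11.

18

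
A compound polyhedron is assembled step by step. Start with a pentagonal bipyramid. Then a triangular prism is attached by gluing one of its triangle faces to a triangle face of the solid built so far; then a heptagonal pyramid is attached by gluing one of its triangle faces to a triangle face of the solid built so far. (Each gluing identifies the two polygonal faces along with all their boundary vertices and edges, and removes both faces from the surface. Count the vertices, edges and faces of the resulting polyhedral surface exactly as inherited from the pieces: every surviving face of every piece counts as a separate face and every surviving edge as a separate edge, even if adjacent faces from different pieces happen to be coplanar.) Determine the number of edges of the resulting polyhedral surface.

A pentagonal bipyramid: V=7, E=15, F=10.
Attach a triangular prism (V=6, E=9, F=5) along a 3-gon: merge 3 vertices and 3 edges, delete both glued faces → V=10, E=21, F=13.
Attach a heptagonal pyramid (V=8, E=14, F=8) along a 3-gon: merge 3 vertices and 3 edges, delete both glued faces → V=15, E=32, F=19.
Check: V − E + F = 15 − 32 + 19 = 2.

32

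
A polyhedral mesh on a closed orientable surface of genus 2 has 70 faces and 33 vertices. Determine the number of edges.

For a closed orientable surface of genus 2, χ = 2 − 2·2 = -2.
E = V + F − (-2) = 33 + 70 − (-2) = 105.

105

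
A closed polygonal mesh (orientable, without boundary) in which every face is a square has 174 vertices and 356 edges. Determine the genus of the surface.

3

Every face is a square and each edge borders two faces, so 4F = 2·356, giving F = 178.
χ = V − E + F = 174 − 356 + 178 = -4.
For a closed orientable surface χ = 2 − 2g, so g = (2 − (-4))/2 = 3.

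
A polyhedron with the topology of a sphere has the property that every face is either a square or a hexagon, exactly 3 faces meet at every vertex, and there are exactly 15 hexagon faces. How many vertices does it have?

38

Let x be the number of squares; then F = 15 + x.
Edge–face incidences: 2E = 6·15 + 4·x = 90 + 4x.
Every vertex has degree 3, so 3V = 2E.
Euler: V − E + F = 2 ⇒ (2E)/3 − E + (15 + x) = 2.
Multiply by 6: 2·(2E) − 3·(2E) + 6·(15 + x) = 12, i.e. 90 + 6x − (90 + 4x) = 12.
Collecting terms: 2x = 12, so x = 6.
Then 2E = 90 + 4·6 = 114, so E = 57, V = 2E/3 = 38, F = 15 + 6 = 21.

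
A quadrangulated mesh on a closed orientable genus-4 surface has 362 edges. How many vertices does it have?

χ = 2 − 2·4 = -6, and every face is a square so 4F = 2E.
F = 2E/4 = 181. Then V = -6 + E − F = -6 + 362 − 181 = 175.

175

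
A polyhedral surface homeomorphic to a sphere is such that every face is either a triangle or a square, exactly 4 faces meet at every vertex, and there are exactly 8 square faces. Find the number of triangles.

Let x be the number of triangles; then F = 8 + x.
Edge–face incidences: 2E = 4·8 + 3·x = 32 + 3x.
Every vertex has degree 4, so 4V = 2E.
Euler: V − E + F = 2 ⇒ (2E)/4 − E + (8 + x) = 2.
Multiply by 8: 2·(2E) − 4·(2E) + 8·(8 + x) = 16, i.e. 64 + 8x − 2·(32 + 3x) = 16.
Collecting terms: 2x = 16, so x = 8.
Then 2E = 32 + 3·8 = 56, so E = 28, V = 2E/4 = 14, F = 8 + 8 = 16.

8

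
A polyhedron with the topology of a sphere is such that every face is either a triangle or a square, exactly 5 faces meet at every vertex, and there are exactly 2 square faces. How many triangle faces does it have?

24

Let x be the number of triangles; then F = 2 + x.
Edge–face incidences: 2E = 4·2 + 3·x = 8 + 3x.
Every vertex has degree 5, so 5V = 2E.
Euler: V − E + F = 2 ⇒ (2E)/5 − E + (2 + x) = 2.
Multiply by 10: 2·(2E) − 5·(2E) + 10·(2 + x) = 20, i.e. 20 + 10x − 3·(8 + 3x) = 20.
Collecting terms: x − 4 = 20, so x = 24.
Then 2E = 8 + 3·24 = 80, so E = 40, V = 2E/5 = 16, F = 2 + 24 = 26.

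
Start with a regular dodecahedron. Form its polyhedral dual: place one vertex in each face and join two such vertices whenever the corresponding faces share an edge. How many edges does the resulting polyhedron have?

30

The base solid has V = 20, E = 30, F = 12.
The dual swaps V and F and preserves E: V′ = F = 12, E′ = E = 30, F′ = V = 20.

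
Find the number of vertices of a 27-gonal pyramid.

A pyramid on an n-gon base has one n-gon and n triangles: V = 27 + 1 = 28, E = 2·27 = 54, F = 27 + 1 = 28.
Check: V − E + F = 28 − 54 + 28 = 2.

28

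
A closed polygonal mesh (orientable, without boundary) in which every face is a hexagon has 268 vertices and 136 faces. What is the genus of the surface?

Every face is a hexagon, so 2E = 6·136 = 816, giving E = 408.
χ = V − E + F = 268 − 408 + 136 = -4.
For a closed orientable surface χ = 2 − 2g, so g = (2 − (-4))/2 = 3.

3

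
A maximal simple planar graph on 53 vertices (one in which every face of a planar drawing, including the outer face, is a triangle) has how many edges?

153

In a plane triangulation 3F = 2E and V − E + F = 2, so E = 3V − 6 = 3·53 − 6 = 153.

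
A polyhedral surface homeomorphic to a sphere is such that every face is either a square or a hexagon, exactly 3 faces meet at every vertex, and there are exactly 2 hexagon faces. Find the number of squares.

6

Let x be the number of squares; then F = 2 + x.
Edge–face incidences: 2E = 6·2 + 4·x = 12 + 4x.
Every vertex has degree 3, so 3V = 2E.
Euler: V − E + F = 2 ⇒ (2E)/3 − E + (2 + x) = 2.
Multiply by 6: 2·(2E) − 3·(2E) + 6·(2 + x) = 12, i.e. 12 + 6x − (12 + 4x) = 12.
Collecting terms: 2x = 12, so x = 6.
Then 2E = 12 + 4·6 = 36, so E = 18, V = 2E/3 = 12, F = 2 + 6 = 8.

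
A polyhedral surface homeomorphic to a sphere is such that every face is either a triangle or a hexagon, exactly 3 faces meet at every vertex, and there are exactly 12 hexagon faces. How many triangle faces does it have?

4

Let x be the number of triangles; then F = 12 + x.
Edge–face incidences: 2E = 6·12 + 3·x = 72 + 3x.
Every vertex has degree 3, so 3V = 2E.
Euler: V − E + F = 2 ⇒ (2E)/3 − E + (12 + x) = 2.
Multiply by 6: 2·(2E) − 3·(2E) + 6·(12 + x) = 12, i.e. 72 + 6x − (72 + 3x) = 12.
Collecting terms: 3x = 12, so x = 4.
Then 2E = 72 + 3·4 = 84, so E = 42, V = 2E/3 = 28, F = 12 + 4 = 16.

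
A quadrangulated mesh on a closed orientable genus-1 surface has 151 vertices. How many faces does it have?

χ = 2 − 2·1 = 0, and every face is a square so 4F = 2E.
V − E + F = 0 with E = 4F/2 gives 151 − (4/2 − 1)·F = 0, so F = 151 and E = 302.

151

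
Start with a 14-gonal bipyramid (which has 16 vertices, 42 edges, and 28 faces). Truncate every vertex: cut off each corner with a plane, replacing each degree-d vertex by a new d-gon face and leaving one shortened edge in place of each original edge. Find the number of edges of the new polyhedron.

Truncation replaces each original edge-end by a new vertex, so V′ = 2E = 84.
Each original edge survives, and each old vertex of degree d contributes d new edges; summing degrees gives Σd = 2E, so E′ = E + 2E = 3E = 126.
Each original face survives and each original vertex becomes one new face: F′ = F + V = 44.

126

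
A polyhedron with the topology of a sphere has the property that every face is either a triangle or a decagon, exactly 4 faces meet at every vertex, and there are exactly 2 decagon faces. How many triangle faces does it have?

20

Let x be the number of triangles; then F = 2 + x.
Edge–face incidences: 2E = 10·2 + 3·x = 20 + 3x.
Every vertex has degree 4, so 4V = 2E.
Euler: V − E + F = 2 ⇒ (2E)/4 − E + (2 + x) = 2.
Multiply by 8: 2·(2E) − 4·(2E) + 8·(2 + x) = 16, i.e. 16 + 8x − 2·(20 + 3x) = 16.
Collecting terms: 2x − 24 = 16, so 2x = 40, so x = 20.
Then 2E = 20 + 3·20 = 80, so E = 40, V = 2E/4 = 20, F = 2 + 20 = 22.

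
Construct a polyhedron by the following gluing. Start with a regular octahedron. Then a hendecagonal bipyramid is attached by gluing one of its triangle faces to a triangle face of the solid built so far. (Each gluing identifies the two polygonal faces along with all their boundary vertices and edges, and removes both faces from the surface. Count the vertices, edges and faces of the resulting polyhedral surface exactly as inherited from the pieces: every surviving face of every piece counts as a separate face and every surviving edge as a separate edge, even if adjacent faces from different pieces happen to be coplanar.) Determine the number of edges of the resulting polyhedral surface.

42

A regular octahedron: V=6, E=12, F=8.
Attach a hendecagonal bipyramid (V=13, E=33, F=22) along a 3-gon: merge 3 vertices and 3 edges, delete both glued faces → V=16, E=42, F=28.
Check: V − E + F = 16 − 42 + 28 = 2.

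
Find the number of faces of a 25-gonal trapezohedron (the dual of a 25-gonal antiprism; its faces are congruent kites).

The n-trapezohedron (dual of the n-antiprism) has V = 2·25 + 2 = 52, E = 4·25 = 100, F = 2·25 = 50.

50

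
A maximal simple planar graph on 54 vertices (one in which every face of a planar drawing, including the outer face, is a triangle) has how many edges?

In a plane triangulation 3F = 2E and V − E + F = 2, so E = 3V − 6 = 3·54 − 6 = 156.

156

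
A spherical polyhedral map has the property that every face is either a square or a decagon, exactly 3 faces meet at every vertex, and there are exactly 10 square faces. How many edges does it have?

Let x be the number of decagons; then F = 10 + x.
Edge–face incidences: 2E = 4·10 + 10·x = 40 + 10x.
Every vertex has degree 3, so 3V = 2E.
Euler: V − E + F = 2 ⇒ (2E)/3 − E + (10 + x) = 2.
Multiply by 6: 2·(2E) − 3·(2E) + 6·(10 + x) = 12, i.e. 60 + 6x − (40 + 10x) = 12.
Collecting terms: −4x + 20 = 12, so −4x = −8, so x = 2.
Then 2E = 40 + 10·2 = 60, so E = 30, V = 2E/3 = 20, F = 10 + 2 = 12.

30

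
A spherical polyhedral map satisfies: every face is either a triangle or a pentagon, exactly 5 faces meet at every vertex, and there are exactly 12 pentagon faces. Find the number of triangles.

80

Let x be the number of triangles; then F = 12 + x.
Edge–face incidences: 2E = 5·12 + 3·x = 60 + 3x.
Every vertex has degree 5, so 5V = 2E.
Euler: V − E + F = 2 ⇒ (2E)/5 − E + (12 + x) = 2.
Multiply by 10: 2·(2E) − 5·(2E) + 10·(12 + x) = 20, i.e. 120 + 10x − 3·(60 + 3x) = 20.
Collecting terms: x − 60 = 20, so x = 80.
Then 2E = 60 + 3·80 = 300, so E = 150, V = 2E/5 = 60, F = 12 + 80 = 92.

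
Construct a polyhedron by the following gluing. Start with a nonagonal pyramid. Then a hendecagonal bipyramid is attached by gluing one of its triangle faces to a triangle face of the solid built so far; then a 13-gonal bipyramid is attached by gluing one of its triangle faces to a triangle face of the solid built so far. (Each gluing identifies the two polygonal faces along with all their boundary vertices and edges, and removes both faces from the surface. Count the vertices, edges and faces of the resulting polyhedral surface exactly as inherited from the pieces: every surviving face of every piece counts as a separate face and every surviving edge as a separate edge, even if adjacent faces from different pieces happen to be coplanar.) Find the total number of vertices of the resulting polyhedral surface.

A nonagonal pyramid: V=10, E=18, F=10.
Attach a hendecagonal bipyramid (V=13, E=33, F=22) along a 3-gon: merge 3 vertices and 3 edges, delete both glued faces → V=20, E=48, F=30.
Attach a 13-gonal bipyramid (V=15, E=39, F=26) along a 3-gon: merge 3 vertices and 3 edges, delete both glued faces → V=32, E=84, F=54.
Check: V − E + F = 32 − 84 + 54 = 2.

32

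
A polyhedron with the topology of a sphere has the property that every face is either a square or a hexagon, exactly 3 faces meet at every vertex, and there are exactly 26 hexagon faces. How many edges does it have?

Let x be the number of squares; then F = 26 + x.
Edge–face incidences: 2E = 6·26 + 4·x = 156 + 4x.
Every vertex has degree 3, so 3V = 2E.
Euler: V − E + F = 2 ⇒ (2E)/3 − E + (26 + x) = 2.
Multiply by 6: 2·(2E) − 3·(2E) + 6·(26 + x) = 12, i.e. 156 + 6x − (156 + 4x) = 12.
Collecting terms: 2x = 12, so x = 6.
Then 2E = 156 + 4·6 = 180, so E = 90, V = 2E/3 = 60, F = 26 + 6 = 32.

90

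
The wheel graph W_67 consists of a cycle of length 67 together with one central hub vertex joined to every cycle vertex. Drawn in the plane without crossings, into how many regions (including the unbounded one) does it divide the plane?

W_67 has V = 67 + 1 = 68 vertices and E = 2·67 = 134 edges.
By Euler's formula F = 2 − V + E = 2 − 68 + 134 = 68.

68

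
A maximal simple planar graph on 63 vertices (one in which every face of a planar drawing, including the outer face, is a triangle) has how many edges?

183

In a plane triangulation 3F = 2E and V − E + F = 2, so E = 3V − 6 = 3·63 − 6 = 183.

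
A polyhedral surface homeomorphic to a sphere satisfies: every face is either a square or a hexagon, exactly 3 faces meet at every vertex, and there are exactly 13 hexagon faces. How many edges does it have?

51

Let x be the number of squares; then F = 13 + x.
Edge–face incidences: 2E = 6·13 + 4·x = 78 + 4x.
Every vertex has degree 3, so 3V = 2E.
Euler: V − E + F = 2 ⇒ (2E)/3 − E + (13 + x) = 2.
Multiply by 6: 2·(2E) − 3·(2E) + 6·(13 + x) = 12, i.e. 78 + 6x − (78 + 4x) = 12.
Collecting terms: 2x = 12, so x = 6.
Then 2E = 78 + 4·6 = 102, so E = 51, V = 2E/3 = 34, F = 13 + 6 = 19.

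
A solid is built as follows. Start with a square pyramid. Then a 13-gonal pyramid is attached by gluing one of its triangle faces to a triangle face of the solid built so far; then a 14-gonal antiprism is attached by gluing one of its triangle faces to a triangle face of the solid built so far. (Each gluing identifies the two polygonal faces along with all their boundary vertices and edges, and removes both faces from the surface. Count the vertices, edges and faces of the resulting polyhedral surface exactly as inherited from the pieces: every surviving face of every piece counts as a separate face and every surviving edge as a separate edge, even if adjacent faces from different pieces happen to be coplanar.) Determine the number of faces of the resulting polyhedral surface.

A square pyramid: V=5, E=8, F=5.
Attach a 13-gonal pyramid (V=14, E=26, F=14) along a 3-gon: merge 3 vertices and 3 edges, delete both glued faces → V=16, E=31, F=17.
Attach a 14-gonal antiprism (V=28, E=56, F=30) along a 3-gon: merge 3 vertices and 3 edges, delete both glued faces → V=41, E=84, F=45.
Check: V − E + F = 41 − 84 + 45 = 2.

45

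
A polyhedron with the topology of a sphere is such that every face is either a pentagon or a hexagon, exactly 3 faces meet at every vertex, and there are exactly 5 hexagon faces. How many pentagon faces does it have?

12

Let x be the number of pentagons; then F = 5 + x.
Edge–face incidences: 2E = 6·5 + 5·x = 30 + 5x.
Every vertex has degree 3, so 3V = 2E.
Euler: V − E + F = 2 ⇒ (2E)/3 − E + (5 + x) = 2.
Multiply by 6: 2·(2E) − 3·(2E) + 6·(5 + x) = 12, i.e. 30 + 6x − (30 + 5x) = 12.
Collecting terms: x = 12.
Then 2E = 30 + 5·12 = 90, so E = 45, V = 2E/3 = 30, F = 5 + 12 = 17.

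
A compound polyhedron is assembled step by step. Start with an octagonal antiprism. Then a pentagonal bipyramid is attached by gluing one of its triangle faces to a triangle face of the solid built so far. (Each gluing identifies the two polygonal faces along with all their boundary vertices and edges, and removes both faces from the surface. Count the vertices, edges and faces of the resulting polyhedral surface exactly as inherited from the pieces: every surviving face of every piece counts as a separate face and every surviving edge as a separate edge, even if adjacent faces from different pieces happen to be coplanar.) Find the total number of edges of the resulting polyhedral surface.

44

An octagonal antiprism: V=16, E=32, F=18.
Attach a pentagonal bipyramid (V=7, E=15, F=10) along a 3-gon: merge 3 vertices and 3 edges, delete both glued faces → V=20, E=44, F=26.
Check: V − E + F = 20 − 44 + 26 = 2.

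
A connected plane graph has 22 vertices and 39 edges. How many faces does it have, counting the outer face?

Euler's formula for a connected plane graph: V − E + F = 2, so F = 2 − 22 + 39 = 19.

19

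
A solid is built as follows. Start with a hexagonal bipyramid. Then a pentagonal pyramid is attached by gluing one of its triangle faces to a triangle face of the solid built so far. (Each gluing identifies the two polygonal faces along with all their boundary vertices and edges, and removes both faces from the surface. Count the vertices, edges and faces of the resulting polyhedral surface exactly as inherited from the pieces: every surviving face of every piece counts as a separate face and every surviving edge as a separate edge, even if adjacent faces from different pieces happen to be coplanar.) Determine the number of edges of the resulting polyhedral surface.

A hexagonal bipyramid: V=8, E=18, F=12.
Attach a pentagonal pyramid (V=6, E=10, F=6) along a 3-gon: merge 3 vertices and 3 edges, delete both glued faces → V=11, E=25, F=16.
Check: V − E + F = 11 − 25 + 16 = 2.

25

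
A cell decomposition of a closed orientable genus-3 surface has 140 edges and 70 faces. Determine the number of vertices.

For a closed orientable surface of genus 3, χ = 2 − 2·3 = -4.
V = -4 + E − F = -4 + 140 − 70 = 66.

66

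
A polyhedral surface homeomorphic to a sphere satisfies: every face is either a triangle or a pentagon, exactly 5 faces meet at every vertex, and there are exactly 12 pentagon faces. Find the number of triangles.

Let x be the number of triangles; then F = 12 + x.
Edge–face incidences: 2E = 5·12 + 3·x = 60 + 3x.
Every vertex has degree 5, so 5V = 2E.
Euler: V − E + F = 2 ⇒ (2E)/5 − E + (12 + x) = 2.
Multiply by 10: 2·(2E) − 5·(2E) + 10·(12 + x) = 20, i.e. 120 + 10x − 3·(60 + 3x) = 20.
Collecting terms: x − 60 = 20, so x = 80.
Then 2E = 60 + 3·80 = 300, so E = 150, V = 2E/5 = 60, F = 12 + 80 = 92.

80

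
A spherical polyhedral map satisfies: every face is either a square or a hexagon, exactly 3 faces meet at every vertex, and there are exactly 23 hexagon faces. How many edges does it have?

81

Let x be the number of squares; then F = 23 + x.
Edge–face incidences: 2E = 6·23 + 4·x = 138 + 4x.
Every vertex has degree 3, so 3V = 2E.
Euler: V − E + F = 2 ⇒ (2E)/3 − E + (23 + x) = 2.
Multiply by 6: 2·(2E) − 3·(2E) + 6·(23 + x) = 12, i.e. 138 + 6x − (138 + 4x) = 12.
Collecting terms: 2x = 12, so x = 6.
Then 2E = 138 + 4·6 = 162, so E = 81, V = 2E/3 = 54, F = 23 + 6 = 29.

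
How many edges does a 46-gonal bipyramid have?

A bipyramid over an n-gon has 2n triangular faces and n + 2 vertices: V = 46 + 2 = 48, E = 3·46 = 138, F = 2·46 = 92.

138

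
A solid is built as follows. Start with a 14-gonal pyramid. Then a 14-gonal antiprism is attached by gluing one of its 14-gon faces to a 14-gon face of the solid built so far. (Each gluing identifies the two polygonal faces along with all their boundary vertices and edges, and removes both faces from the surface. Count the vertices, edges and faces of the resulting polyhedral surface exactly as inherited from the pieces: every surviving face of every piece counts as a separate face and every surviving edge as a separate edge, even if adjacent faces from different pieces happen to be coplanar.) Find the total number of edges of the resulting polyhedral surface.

70

A 14-gonal pyramid: V=15, E=28, F=15.
Attach a 14-gonal antiprism (V=28, E=56, F=30) along a 14-gon: merge 14 vertices and 14 edges, delete both glued faces → V=29, E=70, F=43.
Check: V − E + F = 29 − 70 + 43 = 2.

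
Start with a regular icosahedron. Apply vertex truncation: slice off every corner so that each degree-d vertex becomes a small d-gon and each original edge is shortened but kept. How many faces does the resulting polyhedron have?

32

The base solid has V = 12, E = 30, F = 20.
Truncation replaces each original edge-end by a new vertex, so V′ = 2E = 60.
Each original edge survives, and each old vertex of degree d contributes d new edges; summing degrees gives Σd = 2E, so E′ = E + 2E = 3E = 90.
Each original face survives and each original vertex becomes one new face: F′ = F + V = 32.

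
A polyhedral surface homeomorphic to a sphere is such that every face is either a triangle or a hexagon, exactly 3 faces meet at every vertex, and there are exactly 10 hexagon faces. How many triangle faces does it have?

Let x be the number of triangles; then F = 10 + x.
Edge–face incidences: 2E = 6·10 + 3·x = 60 + 3x.
Every vertex has degree 3, so 3V = 2E.
Euler: V − E + F = 2 ⇒ (2E)/3 − E + (10 + x) = 2.
Multiply by 6: 2·(2E) − 3·(2E) + 6·(10 + x) = 12, i.e. 60 + 6x − (60 + 3x) = 12.
Collecting terms: 3x = 12, so x = 4.
Then 2E = 60 + 3·4 = 72, so E = 36, V = 2E/3 = 24, F = 10 + 4 = 14.

4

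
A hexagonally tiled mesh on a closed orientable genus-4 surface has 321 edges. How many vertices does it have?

χ = 2 − 2·4 = -6, and every face is a hexagon so 6F = 2E.
F = 2E/6 = 107. Then V = -6 + E − F = -6 + 321 − 107 = 208.

208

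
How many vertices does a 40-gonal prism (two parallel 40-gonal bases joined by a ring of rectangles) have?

80

A prism on an n-gon has two n-gon bases and n rectangular sides: V = 2·40 = 80, E = 3·40 = 120, F = 40 + 2 = 42.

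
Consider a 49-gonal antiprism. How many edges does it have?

An antiprism on an n-gon has two n-gon caps and 2n triangles: V = 2·49 = 98, E = 4·49 = 196, F = 2·49 + 2 = 100.

196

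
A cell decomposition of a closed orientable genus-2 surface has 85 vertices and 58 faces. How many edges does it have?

145

For a closed orientable surface of genus 2, χ = 2 − 2·2 = -2.
E = V + F − (-2) = 85 + 58 − (-2) = 145.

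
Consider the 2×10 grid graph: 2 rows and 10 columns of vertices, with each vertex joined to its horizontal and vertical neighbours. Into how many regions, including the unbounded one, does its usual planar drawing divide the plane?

10

The grid has V = 2·10 = 20 vertices and E = 2·9 + 10·1 = 28 edges.
F = 2 − V + E = 2 − 20 + 28 = 10.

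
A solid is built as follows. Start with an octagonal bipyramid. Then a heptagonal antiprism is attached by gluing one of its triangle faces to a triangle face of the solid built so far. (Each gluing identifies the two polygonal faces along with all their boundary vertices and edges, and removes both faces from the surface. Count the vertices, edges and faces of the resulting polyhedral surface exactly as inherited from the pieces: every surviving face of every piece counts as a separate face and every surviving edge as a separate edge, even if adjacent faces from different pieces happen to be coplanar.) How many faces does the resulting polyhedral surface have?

30

An octagonal bipyramid: V=10, E=24, F=16.
Attach a heptagonal antiprism (V=14, E=28, F=16) along a 3-gon: merge 3 vertices and 3 edges, delete both glued faces → V=21, E=49, F=30.
Check: V − E + F = 21 − 49 + 30 = 2.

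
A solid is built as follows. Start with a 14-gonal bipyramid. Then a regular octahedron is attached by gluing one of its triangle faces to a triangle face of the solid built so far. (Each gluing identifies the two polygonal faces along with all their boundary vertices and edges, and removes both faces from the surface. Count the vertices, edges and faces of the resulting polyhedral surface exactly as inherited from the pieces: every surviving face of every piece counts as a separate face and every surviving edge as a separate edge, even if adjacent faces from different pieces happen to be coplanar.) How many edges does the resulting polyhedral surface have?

51

A 14-gonal bipyramid: V=16, E=42, F=28.
Attach a regular octahedron (V=6, E=12, F=8) along a 3-gon: merge 3 vertices and 3 edges, delete both glued faces → V=19, E=51, F=34.
Check: V − E + F = 19 − 51 + 34 = 2.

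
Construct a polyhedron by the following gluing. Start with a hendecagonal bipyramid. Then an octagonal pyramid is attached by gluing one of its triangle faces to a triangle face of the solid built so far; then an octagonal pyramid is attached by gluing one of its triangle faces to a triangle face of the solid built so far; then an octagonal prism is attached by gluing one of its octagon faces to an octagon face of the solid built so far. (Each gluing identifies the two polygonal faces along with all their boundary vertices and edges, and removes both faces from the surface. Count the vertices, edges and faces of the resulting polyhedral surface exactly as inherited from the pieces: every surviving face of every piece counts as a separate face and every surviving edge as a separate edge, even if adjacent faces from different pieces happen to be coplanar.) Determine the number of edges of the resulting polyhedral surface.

A hendecagonal bipyramid: V=13, E=33, F=22.
Attach an octagonal pyramid (V=9, E=16, F=9) along a 3-gon: merge 3 vertices and 3 edges, delete both glued faces → V=19, E=46, F=29.
Attach an octagonal pyramid (V=9, E=16, F=9) along a 3-gon: merge 3 vertices and 3 edges, delete both glued faces → V=25, E=59, F=36.
Attach an octagonal prism (V=16, E=24, F=10) along an 8-gon: merge 8 vertices and 8 edges, delete both glued faces → V=33, E=75, F=44.
Check: V − E + F = 33 − 75 + 44 = 2.

75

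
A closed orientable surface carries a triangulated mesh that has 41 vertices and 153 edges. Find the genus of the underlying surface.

6

Every face is a triangle and each edge borders two faces, so 3F = 2·153, giving F = 102.
χ = V − E + F = 41 − 153 + 102 = -10.
For a closed orientable surface χ = 2 − 2g, so g = (2 − (-10))/2 = 6.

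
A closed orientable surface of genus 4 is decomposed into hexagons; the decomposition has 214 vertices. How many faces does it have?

110

χ = 2 − 2·4 = -6, and every face is a hexagon so 6F = 2E.
V − E + F = -6 with E = 6F/2 gives 214 − (6/2 − 1)·F = -6, so F = 110 and E = 330.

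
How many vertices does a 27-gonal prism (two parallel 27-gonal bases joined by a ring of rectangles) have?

A prism on an n-gon has two n-gon bases and n rectangular sides: V = 2·27 = 54, E = 3·27 = 81, F = 27 + 2 = 29.
Check: V − E + F = 54 − 81 + 29 = 2.

54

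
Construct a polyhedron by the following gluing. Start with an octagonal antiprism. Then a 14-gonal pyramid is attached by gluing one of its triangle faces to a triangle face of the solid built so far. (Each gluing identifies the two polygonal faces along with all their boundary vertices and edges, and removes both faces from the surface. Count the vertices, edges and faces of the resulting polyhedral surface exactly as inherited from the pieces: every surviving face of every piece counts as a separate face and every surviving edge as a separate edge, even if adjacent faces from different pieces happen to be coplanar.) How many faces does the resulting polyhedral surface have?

31

An octagonal antiprism: V=16, E=32, F=18.
Attach a 14-gonal pyramid (V=15, E=28, F=15) along a 3-gon: merge 3 vertices and 3 edges, delete both glued faces → V=28, E=57, F=31.
Check: V − E + F = 28 − 57 + 31 = 2.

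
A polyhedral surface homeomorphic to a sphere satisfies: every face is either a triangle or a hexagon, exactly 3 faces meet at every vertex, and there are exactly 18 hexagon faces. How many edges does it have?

Let x be the number of triangles; then F = 18 + x.
Edge–face incidences: 2E = 6·18 + 3·x = 108 + 3x.
Every vertex has degree 3, so 3V = 2E.
Euler: V − E + F = 2 ⇒ (2E)/3 − E + (18 + x) = 2.
Multiply by 6: 2·(2E) − 3·(2E) + 6·(18 + x) = 12, i.e. 108 + 6x − (108 + 3x) = 12.
Collecting terms: 3x = 12, so x = 4.
Then 2E = 108 + 3·4 = 120, so E = 60, V = 2E/3 = 40, F = 18 + 4 = 22.

60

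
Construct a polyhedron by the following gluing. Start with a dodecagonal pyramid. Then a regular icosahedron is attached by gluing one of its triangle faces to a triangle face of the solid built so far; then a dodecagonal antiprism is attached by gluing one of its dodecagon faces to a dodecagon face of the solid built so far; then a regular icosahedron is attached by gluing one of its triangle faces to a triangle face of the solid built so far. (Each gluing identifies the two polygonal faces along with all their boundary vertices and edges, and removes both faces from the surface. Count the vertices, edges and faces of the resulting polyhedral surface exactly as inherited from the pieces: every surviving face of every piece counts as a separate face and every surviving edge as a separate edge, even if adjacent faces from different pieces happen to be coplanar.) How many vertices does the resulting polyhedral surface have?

43

A dodecagonal pyramid: V=13, E=24, F=13.
Attach a regular icosahedron (V=12, E=30, F=20) along a 3-gon: merge 3 vertices and 3 edges, delete both glued faces → V=22, E=51, F=31.
Attach a dodecagonal antiprism (V=24, E=48, F=26) along a 12-gon: merge 12 vertices and 12 edges, delete both glued faces → V=34, E=87, F=55.
Attach a regular icosahedron (V=12, E=30, F=20) along a 3-gon: merge 3 vertices and 3 edges, delete both glued faces → V=43, E=114, F=73.
Check: V − E + F = 43 − 114 + 73 = 2.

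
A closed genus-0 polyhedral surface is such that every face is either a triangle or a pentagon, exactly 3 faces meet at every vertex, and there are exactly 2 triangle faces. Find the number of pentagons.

Let x be the number of pentagons; then F = 2 + x.
Edge–face incidences: 2E = 3·2 + 5·x = 6 + 5x.
Every vertex has degree 3, so 3V = 2E.
Euler: V − E + F = 2 ⇒ (2E)/3 − E + (2 + x) = 2.
Multiply by 6: 2·(2E) − 3·(2E) + 6·(2 + x) = 12, i.e. 12 + 6x − (6 + 5x) = 12.
Collecting terms: x + 6 = 12, so x = 6.
Then 2E = 6 + 5·6 = 36, so E = 18, V = 2E/3 = 12, F = 2 + 6 = 8.

6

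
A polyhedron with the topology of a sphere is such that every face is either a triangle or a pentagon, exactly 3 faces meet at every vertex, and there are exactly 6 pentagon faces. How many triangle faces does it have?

2

Let x be the number of triangles; then F = 6 + x.
Edge–face incidences: 2E = 5·6 + 3·x = 30 + 3x.
Every vertex has degree 3, so 3V = 2E.
Euler: V − E + F = 2 ⇒ (2E)/3 − E + (6 + x) = 2.
Multiply by 6: 2·(2E) − 3·(2E) + 6·(6 + x) = 12, i.e. 36 + 6x − (30 + 3x) = 12.
Collecting terms: 3x + 6 = 12, so 3x = 6, so x = 2.
Then 2E = 30 + 3·2 = 36, so E = 18, V = 2E/3 = 12, F = 6 + 2 = 8.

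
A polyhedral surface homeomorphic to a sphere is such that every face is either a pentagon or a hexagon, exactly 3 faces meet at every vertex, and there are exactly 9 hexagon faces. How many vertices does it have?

Let x be the number of pentagons; then F = 9 + x.
Edge–face incidences: 2E = 6·9 + 5·x = 54 + 5x.
Every vertex has degree 3, so 3V = 2E.
Euler: V − E + F = 2 ⇒ (2E)/3 − E + (9 + x) = 2.
Multiply by 6: 2·(2E) − 3·(2E) + 6·(9 + x) = 12, i.e. 54 + 6x − (54 + 5x) = 12.
Collecting terms: x = 12.
Then 2E = 54 + 5·12 = 114, so E = 57, V = 2E/3 = 38, F = 9 + 12 = 21.

38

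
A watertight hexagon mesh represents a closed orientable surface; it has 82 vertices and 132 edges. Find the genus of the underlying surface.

4

Every face is a hexagon and each edge borders two faces, so 6F = 2·132, giving F = 44.
χ = V − E + F = 82 − 132 + 44 = -6.
For a closed orientable surface χ = 2 − 2g, so g = (2 − (-6))/2 = 4.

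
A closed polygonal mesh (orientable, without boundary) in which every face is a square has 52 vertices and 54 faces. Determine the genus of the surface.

Every face is a square, so 2E = 4·54 = 216, giving E = 108.
χ = V − E + F = 52 − 108 + 54 = -2.
For a closed orientable surface χ = 2 − 2g, so g = (2 − (-2))/2 = 2.

2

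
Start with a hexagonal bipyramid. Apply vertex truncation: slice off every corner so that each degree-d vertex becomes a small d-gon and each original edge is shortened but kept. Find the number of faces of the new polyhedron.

The base solid has V = 8, E = 18, F = 12.
Truncation replaces each original edge-end by a new vertex, so V′ = 2E = 36.
Each original edge survives, and each old vertex of degree d contributes d new edges; summing degrees gives Σd = 2E, so E′ = E + 2E = 3E = 54.
Each original face survives and each original vertex becomes one new face: F′ = F + V = 20.

20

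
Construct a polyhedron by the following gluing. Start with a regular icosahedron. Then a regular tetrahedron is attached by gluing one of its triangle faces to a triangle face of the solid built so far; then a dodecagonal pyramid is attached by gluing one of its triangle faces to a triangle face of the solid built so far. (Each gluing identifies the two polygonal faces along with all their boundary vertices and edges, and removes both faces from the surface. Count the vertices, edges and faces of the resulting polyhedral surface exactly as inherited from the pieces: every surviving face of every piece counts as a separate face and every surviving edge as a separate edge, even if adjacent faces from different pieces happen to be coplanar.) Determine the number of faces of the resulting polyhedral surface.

33

A regular icosahedron: V=12, E=30, F=20.
Attach a regular tetrahedron (V=4, E=6, F=4) along a 3-gon: merge 3 vertices and 3 edges, delete both glued faces → V=13, E=33, F=22.
Attach a dodecagonal pyramid (V=13, E=24, F=13) along a 3-gon: merge 3 vertices and 3 edges, delete both glued faces → V=23, E=54, F=33.
Check: V − E + F = 23 − 54 + 33 = 2.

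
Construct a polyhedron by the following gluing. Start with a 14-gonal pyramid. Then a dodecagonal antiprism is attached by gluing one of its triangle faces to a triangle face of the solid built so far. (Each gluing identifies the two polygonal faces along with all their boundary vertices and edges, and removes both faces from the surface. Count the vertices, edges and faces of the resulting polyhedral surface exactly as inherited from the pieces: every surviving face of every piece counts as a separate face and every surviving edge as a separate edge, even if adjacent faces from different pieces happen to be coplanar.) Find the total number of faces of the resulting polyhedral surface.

A 14-gonal pyramid: V=15, E=28, F=15.
Attach a dodecagonal antiprism (V=24, E=48, F=26) along a 3-gon: merge 3 vertices and 3 edges, delete both glued faces → V=36, E=73, F=39.
Check: V − E + F = 36 − 73 + 39 = 2.

39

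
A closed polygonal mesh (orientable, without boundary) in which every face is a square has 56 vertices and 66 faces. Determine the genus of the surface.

Every face is a square, so 2E = 4·66 = 264, giving E = 132.
χ = V − E + F = 56 − 132 + 66 = -10.
For a closed orientable surface χ = 2 − 2g, so g = (2 − (-10))/2 = 6.

6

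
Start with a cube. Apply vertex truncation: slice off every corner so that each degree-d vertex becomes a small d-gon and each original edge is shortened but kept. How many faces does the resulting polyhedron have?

The base solid has V = 8, E = 12, F = 6.
Truncation replaces each original edge-end by a new vertex, so V′ = 2E = 24.
Each original edge survives, and each old vertex of degree d contributes d new edges; summing degrees gives Σd = 2E, so E′ = E + 2E = 3E = 36.
Each original face survives and each original vertex becomes one new face: F′ = F + V = 14.

14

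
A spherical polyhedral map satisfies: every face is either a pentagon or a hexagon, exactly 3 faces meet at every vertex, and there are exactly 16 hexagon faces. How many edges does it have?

Let x be the number of pentagons; then F = 16 + x.
Edge–face incidences: 2E = 6·16 + 5·x = 96 + 5x.
Every vertex has degree 3, so 3V = 2E.
Euler: V − E + F = 2 ⇒ (2E)/3 − E + (16 + x) = 2.
Multiply by 6: 2·(2E) − 3·(2E) + 6·(16 + x) = 12, i.e. 96 + 6x − (96 + 5x) = 12.
Collecting terms: x = 12.
Then 2E = 96 + 5·12 = 156, so E = 78, V = 2E/3 = 52, F = 16 + 12 = 28.

78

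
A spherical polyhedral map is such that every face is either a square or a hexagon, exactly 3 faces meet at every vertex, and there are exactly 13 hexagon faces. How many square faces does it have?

Let x be the number of squares; then F = 13 + x.
Edge–face incidences: 2E = 6·13 + 4·x = 78 + 4x.
Every vertex has degree 3, so 3V = 2E.
Euler: V − E + F = 2 ⇒ (2E)/3 − E + (13 + x) = 2.
Multiply by 6: 2·(2E) − 3·(2E) + 6·(13 + x) = 12, i.e. 78 + 6x − (78 + 4x) = 12.
Collecting terms: 2x = 12, so x = 6.
Then 2E = 78 + 4·6 = 102, so E = 51, V = 2E/3 = 34, F = 13 + 6 = 19.

6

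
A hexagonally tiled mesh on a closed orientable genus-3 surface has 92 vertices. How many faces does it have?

48

χ = 2 − 2·3 = -4, and every face is a hexagon so 6F = 2E.
V − E + F = -4 with E = 6F/2 gives 92 − (6/2 − 1)·F = -4, so F = 48 and E = 144.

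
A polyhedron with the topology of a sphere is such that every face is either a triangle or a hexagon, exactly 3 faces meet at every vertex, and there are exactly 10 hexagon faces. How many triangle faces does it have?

4

Let x be the number of triangles; then F = 10 + x.
Edge–face incidences: 2E = 6·10 + 3·x = 60 + 3x.
Every vertex has degree 3, so 3V = 2E.
Euler: V − E + F = 2 ⇒ (2E)/3 − E + (10 + x) = 2.
Multiply by 6: 2·(2E) − 3·(2E) + 6·(10 + x) = 12, i.e. 60 + 6x − (60 + 3x) = 12.
Collecting terms: 3x = 12, so x = 4.
Then 2E = 60 + 3·4 = 72, so E = 36, V = 2E/3 = 24, F = 10 + 4 = 14.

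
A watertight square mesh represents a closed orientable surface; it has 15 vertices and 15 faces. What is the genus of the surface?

Every face is a square, so 2E = 4·15 = 60, giving E = 30.
χ = V − E + F = 15 − 30 + 15 = 0.
For a closed orientable surface χ = 2 − 2g, so g = (2 − (0))/2 = 1.

1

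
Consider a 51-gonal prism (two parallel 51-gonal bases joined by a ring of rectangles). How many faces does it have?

A prism on an n-gon has two n-gon bases and n rectangular sides: V = 2·51 = 102, E = 3·51 = 153, F = 51 + 2 = 53.

53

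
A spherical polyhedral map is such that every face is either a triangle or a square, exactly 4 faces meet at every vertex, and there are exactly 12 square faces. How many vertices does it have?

18

Let x be the number of triangles; then F = 12 + x.
Edge–face incidences: 2E = 4·12 + 3·x = 48 + 3x.
Every vertex has degree 4, so 4V = 2E.
Euler: V − E + F = 2 ⇒ (2E)/4 − E + (12 + x) = 2.
Multiply by 8: 2·(2E) − 4·(2E) + 8·(12 + x) = 16, i.e. 96 + 8x − 2·(48 + 3x) = 16.
Collecting terms: 2x = 16, so x = 8.
Then 2E = 48 + 3·8 = 72, so E = 36, V = 2E/4 = 18, F = 12 + 8 = 20.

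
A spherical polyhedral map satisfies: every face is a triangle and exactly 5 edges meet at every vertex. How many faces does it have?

20

Each face has 3 edges and each edge borders two faces, so 2E = 3F.
Each vertex has degree 5, so 5V = 2E and hence V = 3F/5.
Euler: V − E + F = 2 ⇒ (3F/5) − (3F/2) + F = 2.
Multiply by 10: (6 − 15 + 10)F = 20, i.e. 1F = 20.
So F = 20, E = 3·20/2 = 30, V = 3·20/5 = 12.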